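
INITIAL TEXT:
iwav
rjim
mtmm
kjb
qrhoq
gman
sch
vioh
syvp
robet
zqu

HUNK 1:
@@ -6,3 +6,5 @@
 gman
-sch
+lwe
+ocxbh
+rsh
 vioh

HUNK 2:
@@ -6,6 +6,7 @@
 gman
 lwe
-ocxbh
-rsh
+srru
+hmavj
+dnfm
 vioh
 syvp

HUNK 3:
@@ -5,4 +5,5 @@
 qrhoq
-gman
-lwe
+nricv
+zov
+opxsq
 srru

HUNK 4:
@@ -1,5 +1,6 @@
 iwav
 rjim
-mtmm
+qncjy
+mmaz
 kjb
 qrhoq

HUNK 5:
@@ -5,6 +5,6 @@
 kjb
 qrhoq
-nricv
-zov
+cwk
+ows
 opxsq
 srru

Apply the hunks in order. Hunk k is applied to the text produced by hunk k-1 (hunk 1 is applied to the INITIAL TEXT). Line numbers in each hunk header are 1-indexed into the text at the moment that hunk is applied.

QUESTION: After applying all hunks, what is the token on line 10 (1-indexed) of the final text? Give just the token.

Hunk 1: at line 6 remove [sch] add [lwe,ocxbh,rsh] -> 13 lines: iwav rjim mtmm kjb qrhoq gman lwe ocxbh rsh vioh syvp robet zqu
Hunk 2: at line 6 remove [ocxbh,rsh] add [srru,hmavj,dnfm] -> 14 lines: iwav rjim mtmm kjb qrhoq gman lwe srru hmavj dnfm vioh syvp robet zqu
Hunk 3: at line 5 remove [gman,lwe] add [nricv,zov,opxsq] -> 15 lines: iwav rjim mtmm kjb qrhoq nricv zov opxsq srru hmavj dnfm vioh syvp robet zqu
Hunk 4: at line 1 remove [mtmm] add [qncjy,mmaz] -> 16 lines: iwav rjim qncjy mmaz kjb qrhoq nricv zov opxsq srru hmavj dnfm vioh syvp robet zqu
Hunk 5: at line 5 remove [nricv,zov] add [cwk,ows] -> 16 lines: iwav rjim qncjy mmaz kjb qrhoq cwk ows opxsq srru hmavj dnfm vioh syvp robet zqu
Final line 10: srru

Answer: srru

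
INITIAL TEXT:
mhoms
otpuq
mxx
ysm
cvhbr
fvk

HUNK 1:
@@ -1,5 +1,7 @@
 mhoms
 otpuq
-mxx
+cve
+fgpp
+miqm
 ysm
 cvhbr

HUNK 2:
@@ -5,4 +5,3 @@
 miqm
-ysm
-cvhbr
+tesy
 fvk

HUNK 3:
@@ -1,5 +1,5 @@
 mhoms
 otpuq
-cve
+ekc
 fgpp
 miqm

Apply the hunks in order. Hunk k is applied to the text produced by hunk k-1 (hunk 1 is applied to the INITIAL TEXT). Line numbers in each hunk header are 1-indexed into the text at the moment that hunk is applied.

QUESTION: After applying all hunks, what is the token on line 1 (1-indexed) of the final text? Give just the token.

Hunk 1: at line 1 remove [mxx] add [cve,fgpp,miqm] -> 8 lines: mhoms otpuq cve fgpp miqm ysm cvhbr fvk
Hunk 2: at line 5 remove [ysm,cvhbr] add [tesy] -> 7 lines: mhoms otpuq cve fgpp miqm tesy fvk
Hunk 3: at line 1 remove [cve] add [ekc] -> 7 lines: mhoms otpuq ekc fgpp miqm tesy fvk
Final line 1: mhoms

Answer: mhoms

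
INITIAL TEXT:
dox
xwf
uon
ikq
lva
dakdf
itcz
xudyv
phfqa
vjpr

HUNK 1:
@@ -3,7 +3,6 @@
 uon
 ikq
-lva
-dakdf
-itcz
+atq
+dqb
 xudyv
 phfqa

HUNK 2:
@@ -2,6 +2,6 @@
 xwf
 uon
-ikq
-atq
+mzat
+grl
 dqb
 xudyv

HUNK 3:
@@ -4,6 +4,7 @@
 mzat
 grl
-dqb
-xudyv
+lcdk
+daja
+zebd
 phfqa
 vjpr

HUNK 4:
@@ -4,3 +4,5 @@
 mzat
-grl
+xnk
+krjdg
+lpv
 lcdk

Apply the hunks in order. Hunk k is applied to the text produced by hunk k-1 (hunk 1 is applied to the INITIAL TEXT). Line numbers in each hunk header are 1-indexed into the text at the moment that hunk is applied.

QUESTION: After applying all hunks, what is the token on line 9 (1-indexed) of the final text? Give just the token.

Answer: daja

Derivation:
Hunk 1: at line 3 remove [lva,dakdf,itcz] add [atq,dqb] -> 9 lines: dox xwf uon ikq atq dqb xudyv phfqa vjpr
Hunk 2: at line 2 remove [ikq,atq] add [mzat,grl] -> 9 lines: dox xwf uon mzat grl dqb xudyv phfqa vjpr
Hunk 3: at line 4 remove [dqb,xudyv] add [lcdk,daja,zebd] -> 10 lines: dox xwf uon mzat grl lcdk daja zebd phfqa vjpr
Hunk 4: at line 4 remove [grl] add [xnk,krjdg,lpv] -> 12 lines: dox xwf uon mzat xnk krjdg lpv lcdk daja zebd phfqa vjpr
Final line 9: daja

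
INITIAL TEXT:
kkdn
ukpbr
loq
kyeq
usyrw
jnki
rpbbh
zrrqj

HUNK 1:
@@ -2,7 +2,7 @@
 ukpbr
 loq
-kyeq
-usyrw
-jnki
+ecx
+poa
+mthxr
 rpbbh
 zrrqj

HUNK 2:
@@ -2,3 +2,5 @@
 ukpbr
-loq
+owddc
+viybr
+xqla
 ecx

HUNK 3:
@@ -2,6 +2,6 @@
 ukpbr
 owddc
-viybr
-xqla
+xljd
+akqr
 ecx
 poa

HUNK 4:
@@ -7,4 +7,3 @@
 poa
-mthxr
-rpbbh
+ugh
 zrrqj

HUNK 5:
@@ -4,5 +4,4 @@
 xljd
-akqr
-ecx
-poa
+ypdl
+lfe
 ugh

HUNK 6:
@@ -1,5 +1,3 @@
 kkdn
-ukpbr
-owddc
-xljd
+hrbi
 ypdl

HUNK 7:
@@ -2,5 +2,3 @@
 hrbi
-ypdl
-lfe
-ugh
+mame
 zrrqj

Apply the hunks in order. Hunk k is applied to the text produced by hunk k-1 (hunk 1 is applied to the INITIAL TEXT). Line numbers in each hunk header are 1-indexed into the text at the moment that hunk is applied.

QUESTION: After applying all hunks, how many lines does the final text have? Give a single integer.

Answer: 4

Derivation:
Hunk 1: at line 2 remove [kyeq,usyrw,jnki] add [ecx,poa,mthxr] -> 8 lines: kkdn ukpbr loq ecx poa mthxr rpbbh zrrqj
Hunk 2: at line 2 remove [loq] add [owddc,viybr,xqla] -> 10 lines: kkdn ukpbr owddc viybr xqla ecx poa mthxr rpbbh zrrqj
Hunk 3: at line 2 remove [viybr,xqla] add [xljd,akqr] -> 10 lines: kkdn ukpbr owddc xljd akqr ecx poa mthxr rpbbh zrrqj
Hunk 4: at line 7 remove [mthxr,rpbbh] add [ugh] -> 9 lines: kkdn ukpbr owddc xljd akqr ecx poa ugh zrrqj
Hunk 5: at line 4 remove [akqr,ecx,poa] add [ypdl,lfe] -> 8 lines: kkdn ukpbr owddc xljd ypdl lfe ugh zrrqj
Hunk 6: at line 1 remove [ukpbr,owddc,xljd] add [hrbi] -> 6 lines: kkdn hrbi ypdl lfe ugh zrrqj
Hunk 7: at line 2 remove [ypdl,lfe,ugh] add [mame] -> 4 lines: kkdn hrbi mame zrrqj
Final line count: 4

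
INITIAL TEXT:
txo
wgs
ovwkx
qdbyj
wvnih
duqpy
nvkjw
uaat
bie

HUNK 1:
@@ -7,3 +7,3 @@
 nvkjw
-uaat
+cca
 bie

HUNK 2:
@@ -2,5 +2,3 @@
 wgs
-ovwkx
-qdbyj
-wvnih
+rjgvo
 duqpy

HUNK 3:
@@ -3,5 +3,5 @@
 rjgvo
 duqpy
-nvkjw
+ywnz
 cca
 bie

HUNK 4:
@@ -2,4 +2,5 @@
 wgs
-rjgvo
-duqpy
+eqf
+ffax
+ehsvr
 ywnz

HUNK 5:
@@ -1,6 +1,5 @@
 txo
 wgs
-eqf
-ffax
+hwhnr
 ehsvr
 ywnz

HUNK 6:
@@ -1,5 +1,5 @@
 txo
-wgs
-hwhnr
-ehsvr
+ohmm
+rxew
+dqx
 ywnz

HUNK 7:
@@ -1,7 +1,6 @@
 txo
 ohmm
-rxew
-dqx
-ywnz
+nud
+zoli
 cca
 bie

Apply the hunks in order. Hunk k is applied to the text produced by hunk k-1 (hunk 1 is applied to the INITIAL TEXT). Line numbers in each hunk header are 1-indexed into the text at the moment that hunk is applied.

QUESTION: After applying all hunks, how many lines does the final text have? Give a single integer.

Hunk 1: at line 7 remove [uaat] add [cca] -> 9 lines: txo wgs ovwkx qdbyj wvnih duqpy nvkjw cca bie
Hunk 2: at line 2 remove [ovwkx,qdbyj,wvnih] add [rjgvo] -> 7 lines: txo wgs rjgvo duqpy nvkjw cca bie
Hunk 3: at line 3 remove [nvkjw] add [ywnz] -> 7 lines: txo wgs rjgvo duqpy ywnz cca bie
Hunk 4: at line 2 remove [rjgvo,duqpy] add [eqf,ffax,ehsvr] -> 8 lines: txo wgs eqf ffax ehsvr ywnz cca bie
Hunk 5: at line 1 remove [eqf,ffax] add [hwhnr] -> 7 lines: txo wgs hwhnr ehsvr ywnz cca bie
Hunk 6: at line 1 remove [wgs,hwhnr,ehsvr] add [ohmm,rxew,dqx] -> 7 lines: txo ohmm rxew dqx ywnz cca bie
Hunk 7: at line 1 remove [rxew,dqx,ywnz] add [nud,zoli] -> 6 lines: txo ohmm nud zoli cca bie
Final line count: 6

Answer: 6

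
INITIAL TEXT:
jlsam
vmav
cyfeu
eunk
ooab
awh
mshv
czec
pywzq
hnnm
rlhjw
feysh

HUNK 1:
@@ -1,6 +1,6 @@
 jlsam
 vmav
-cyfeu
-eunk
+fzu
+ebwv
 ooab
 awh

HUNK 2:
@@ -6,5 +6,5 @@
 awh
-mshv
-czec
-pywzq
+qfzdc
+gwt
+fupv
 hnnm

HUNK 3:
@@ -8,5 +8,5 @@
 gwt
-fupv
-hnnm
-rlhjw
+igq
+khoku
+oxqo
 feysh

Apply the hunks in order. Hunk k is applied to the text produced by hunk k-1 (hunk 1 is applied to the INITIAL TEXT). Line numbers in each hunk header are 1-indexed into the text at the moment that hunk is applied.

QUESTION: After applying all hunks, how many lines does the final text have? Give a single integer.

Answer: 12

Derivation:
Hunk 1: at line 1 remove [cyfeu,eunk] add [fzu,ebwv] -> 12 lines: jlsam vmav fzu ebwv ooab awh mshv czec pywzq hnnm rlhjw feysh
Hunk 2: at line 6 remove [mshv,czec,pywzq] add [qfzdc,gwt,fupv] -> 12 lines: jlsam vmav fzu ebwv ooab awh qfzdc gwt fupv hnnm rlhjw feysh
Hunk 3: at line 8 remove [fupv,hnnm,rlhjw] add [igq,khoku,oxqo] -> 12 lines: jlsam vmav fzu ebwv ooab awh qfzdc gwt igq khoku oxqo feysh
Final line count: 12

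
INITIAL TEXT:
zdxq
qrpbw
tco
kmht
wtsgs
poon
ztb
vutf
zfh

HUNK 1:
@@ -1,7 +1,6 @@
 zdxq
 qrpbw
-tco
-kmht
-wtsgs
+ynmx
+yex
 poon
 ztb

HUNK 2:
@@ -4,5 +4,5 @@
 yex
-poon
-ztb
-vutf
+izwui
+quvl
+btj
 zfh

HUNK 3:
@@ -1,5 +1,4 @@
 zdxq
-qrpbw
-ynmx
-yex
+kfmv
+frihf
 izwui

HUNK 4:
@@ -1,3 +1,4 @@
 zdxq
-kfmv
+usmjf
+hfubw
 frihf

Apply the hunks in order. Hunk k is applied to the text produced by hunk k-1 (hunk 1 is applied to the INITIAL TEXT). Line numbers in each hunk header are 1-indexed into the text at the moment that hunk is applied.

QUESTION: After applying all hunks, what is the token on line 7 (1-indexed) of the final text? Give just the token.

Hunk 1: at line 1 remove [tco,kmht,wtsgs] add [ynmx,yex] -> 8 lines: zdxq qrpbw ynmx yex poon ztb vutf zfh
Hunk 2: at line 4 remove [poon,ztb,vutf] add [izwui,quvl,btj] -> 8 lines: zdxq qrpbw ynmx yex izwui quvl btj zfh
Hunk 3: at line 1 remove [qrpbw,ynmx,yex] add [kfmv,frihf] -> 7 lines: zdxq kfmv frihf izwui quvl btj zfh
Hunk 4: at line 1 remove [kfmv] add [usmjf,hfubw] -> 8 lines: zdxq usmjf hfubw frihf izwui quvl btj zfh
Final line 7: btj

Answer: btj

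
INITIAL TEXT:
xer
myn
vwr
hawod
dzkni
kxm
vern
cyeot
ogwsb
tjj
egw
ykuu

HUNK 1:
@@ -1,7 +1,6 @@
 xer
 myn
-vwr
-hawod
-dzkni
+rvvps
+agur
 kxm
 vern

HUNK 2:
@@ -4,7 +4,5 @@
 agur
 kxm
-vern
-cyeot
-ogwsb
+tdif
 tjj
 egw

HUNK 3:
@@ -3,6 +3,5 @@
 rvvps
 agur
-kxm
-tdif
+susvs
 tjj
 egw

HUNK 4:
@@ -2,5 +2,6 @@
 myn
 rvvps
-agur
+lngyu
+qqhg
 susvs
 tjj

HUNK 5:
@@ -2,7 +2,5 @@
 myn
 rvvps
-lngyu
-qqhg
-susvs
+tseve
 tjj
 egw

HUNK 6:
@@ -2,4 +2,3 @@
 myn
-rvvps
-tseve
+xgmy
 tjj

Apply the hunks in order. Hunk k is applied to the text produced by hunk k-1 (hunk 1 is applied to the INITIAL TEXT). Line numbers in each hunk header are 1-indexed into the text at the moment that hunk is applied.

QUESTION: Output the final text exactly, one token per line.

Answer: xer
myn
xgmy
tjj
egw
ykuu

Derivation:
Hunk 1: at line 1 remove [vwr,hawod,dzkni] add [rvvps,agur] -> 11 lines: xer myn rvvps agur kxm vern cyeot ogwsb tjj egw ykuu
Hunk 2: at line 4 remove [vern,cyeot,ogwsb] add [tdif] -> 9 lines: xer myn rvvps agur kxm tdif tjj egw ykuu
Hunk 3: at line 3 remove [kxm,tdif] add [susvs] -> 8 lines: xer myn rvvps agur susvs tjj egw ykuu
Hunk 4: at line 2 remove [agur] add [lngyu,qqhg] -> 9 lines: xer myn rvvps lngyu qqhg susvs tjj egw ykuu
Hunk 5: at line 2 remove [lngyu,qqhg,susvs] add [tseve] -> 7 lines: xer myn rvvps tseve tjj egw ykuu
Hunk 6: at line 2 remove [rvvps,tseve] add [xgmy] -> 6 lines: xer myn xgmy tjj egw ykuu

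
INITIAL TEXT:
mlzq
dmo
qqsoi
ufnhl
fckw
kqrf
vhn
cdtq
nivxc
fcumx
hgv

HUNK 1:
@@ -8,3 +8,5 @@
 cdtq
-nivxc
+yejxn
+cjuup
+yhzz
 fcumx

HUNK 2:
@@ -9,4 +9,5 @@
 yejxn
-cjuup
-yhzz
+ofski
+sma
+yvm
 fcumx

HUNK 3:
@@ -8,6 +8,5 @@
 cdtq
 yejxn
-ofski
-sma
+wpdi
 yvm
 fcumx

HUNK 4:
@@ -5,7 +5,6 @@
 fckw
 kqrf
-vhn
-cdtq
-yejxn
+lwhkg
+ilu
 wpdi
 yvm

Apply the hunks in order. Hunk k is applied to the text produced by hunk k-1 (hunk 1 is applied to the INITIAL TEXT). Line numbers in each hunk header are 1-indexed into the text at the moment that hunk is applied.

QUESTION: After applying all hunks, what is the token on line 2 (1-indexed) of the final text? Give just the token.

Answer: dmo

Derivation:
Hunk 1: at line 8 remove [nivxc] add [yejxn,cjuup,yhzz] -> 13 lines: mlzq dmo qqsoi ufnhl fckw kqrf vhn cdtq yejxn cjuup yhzz fcumx hgv
Hunk 2: at line 9 remove [cjuup,yhzz] add [ofski,sma,yvm] -> 14 lines: mlzq dmo qqsoi ufnhl fckw kqrf vhn cdtq yejxn ofski sma yvm fcumx hgv
Hunk 3: at line 8 remove [ofski,sma] add [wpdi] -> 13 lines: mlzq dmo qqsoi ufnhl fckw kqrf vhn cdtq yejxn wpdi yvm fcumx hgv
Hunk 4: at line 5 remove [vhn,cdtq,yejxn] add [lwhkg,ilu] -> 12 lines: mlzq dmo qqsoi ufnhl fckw kqrf lwhkg ilu wpdi yvm fcumx hgv
Final line 2: dmo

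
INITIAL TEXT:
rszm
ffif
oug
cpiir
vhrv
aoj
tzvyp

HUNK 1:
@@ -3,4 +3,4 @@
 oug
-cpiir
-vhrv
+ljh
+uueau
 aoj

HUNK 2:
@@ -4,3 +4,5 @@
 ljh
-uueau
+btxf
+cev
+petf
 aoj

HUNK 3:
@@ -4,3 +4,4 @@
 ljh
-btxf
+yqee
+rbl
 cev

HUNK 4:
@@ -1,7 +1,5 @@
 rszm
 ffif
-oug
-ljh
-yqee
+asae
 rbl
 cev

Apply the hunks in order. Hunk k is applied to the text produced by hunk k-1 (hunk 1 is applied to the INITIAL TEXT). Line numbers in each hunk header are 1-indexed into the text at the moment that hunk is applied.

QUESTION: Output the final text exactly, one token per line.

Answer: rszm
ffif
asae
rbl
cev
petf
aoj
tzvyp

Derivation:
Hunk 1: at line 3 remove [cpiir,vhrv] add [ljh,uueau] -> 7 lines: rszm ffif oug ljh uueau aoj tzvyp
Hunk 2: at line 4 remove [uueau] add [btxf,cev,petf] -> 9 lines: rszm ffif oug ljh btxf cev petf aoj tzvyp
Hunk 3: at line 4 remove [btxf] add [yqee,rbl] -> 10 lines: rszm ffif oug ljh yqee rbl cev petf aoj tzvyp
Hunk 4: at line 1 remove [oug,ljh,yqee] add [asae] -> 8 lines: rszm ffif asae rbl cev petf aoj tzvyp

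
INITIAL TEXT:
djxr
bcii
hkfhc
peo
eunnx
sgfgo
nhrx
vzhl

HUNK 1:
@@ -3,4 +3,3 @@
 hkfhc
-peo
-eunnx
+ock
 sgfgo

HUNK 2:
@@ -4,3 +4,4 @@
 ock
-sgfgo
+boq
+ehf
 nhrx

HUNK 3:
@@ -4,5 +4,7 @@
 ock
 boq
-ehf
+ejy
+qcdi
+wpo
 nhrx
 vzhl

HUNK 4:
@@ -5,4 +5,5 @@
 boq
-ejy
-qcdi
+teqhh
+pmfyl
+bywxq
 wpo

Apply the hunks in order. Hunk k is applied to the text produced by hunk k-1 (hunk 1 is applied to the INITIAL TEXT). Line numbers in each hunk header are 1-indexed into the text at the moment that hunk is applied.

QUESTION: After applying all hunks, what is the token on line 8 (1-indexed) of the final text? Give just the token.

Hunk 1: at line 3 remove [peo,eunnx] add [ock] -> 7 lines: djxr bcii hkfhc ock sgfgo nhrx vzhl
Hunk 2: at line 4 remove [sgfgo] add [boq,ehf] -> 8 lines: djxr bcii hkfhc ock boq ehf nhrx vzhl
Hunk 3: at line 4 remove [ehf] add [ejy,qcdi,wpo] -> 10 lines: djxr bcii hkfhc ock boq ejy qcdi wpo nhrx vzhl
Hunk 4: at line 5 remove [ejy,qcdi] add [teqhh,pmfyl,bywxq] -> 11 lines: djxr bcii hkfhc ock boq teqhh pmfyl bywxq wpo nhrx vzhl
Final line 8: bywxq

Answer: bywxq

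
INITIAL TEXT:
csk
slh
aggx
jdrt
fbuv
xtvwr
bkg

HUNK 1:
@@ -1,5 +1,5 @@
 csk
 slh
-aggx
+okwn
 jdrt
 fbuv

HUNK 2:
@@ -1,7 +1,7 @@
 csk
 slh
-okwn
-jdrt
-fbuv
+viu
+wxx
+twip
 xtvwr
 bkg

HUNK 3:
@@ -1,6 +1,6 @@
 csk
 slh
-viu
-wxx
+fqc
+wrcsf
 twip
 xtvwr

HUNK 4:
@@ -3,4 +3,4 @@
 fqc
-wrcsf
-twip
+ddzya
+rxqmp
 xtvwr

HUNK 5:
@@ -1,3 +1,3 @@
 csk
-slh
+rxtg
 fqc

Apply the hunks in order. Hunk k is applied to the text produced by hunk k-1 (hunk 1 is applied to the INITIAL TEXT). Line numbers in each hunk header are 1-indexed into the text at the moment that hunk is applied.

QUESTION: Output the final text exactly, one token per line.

Hunk 1: at line 1 remove [aggx] add [okwn] -> 7 lines: csk slh okwn jdrt fbuv xtvwr bkg
Hunk 2: at line 1 remove [okwn,jdrt,fbuv] add [viu,wxx,twip] -> 7 lines: csk slh viu wxx twip xtvwr bkg
Hunk 3: at line 1 remove [viu,wxx] add [fqc,wrcsf] -> 7 lines: csk slh fqc wrcsf twip xtvwr bkg
Hunk 4: at line 3 remove [wrcsf,twip] add [ddzya,rxqmp] -> 7 lines: csk slh fqc ddzya rxqmp xtvwr bkg
Hunk 5: at line 1 remove [slh] add [rxtg] -> 7 lines: csk rxtg fqc ddzya rxqmp xtvwr bkg

Answer: csk
rxtg
fqc
ddzya
rxqmp
xtvwr
bkg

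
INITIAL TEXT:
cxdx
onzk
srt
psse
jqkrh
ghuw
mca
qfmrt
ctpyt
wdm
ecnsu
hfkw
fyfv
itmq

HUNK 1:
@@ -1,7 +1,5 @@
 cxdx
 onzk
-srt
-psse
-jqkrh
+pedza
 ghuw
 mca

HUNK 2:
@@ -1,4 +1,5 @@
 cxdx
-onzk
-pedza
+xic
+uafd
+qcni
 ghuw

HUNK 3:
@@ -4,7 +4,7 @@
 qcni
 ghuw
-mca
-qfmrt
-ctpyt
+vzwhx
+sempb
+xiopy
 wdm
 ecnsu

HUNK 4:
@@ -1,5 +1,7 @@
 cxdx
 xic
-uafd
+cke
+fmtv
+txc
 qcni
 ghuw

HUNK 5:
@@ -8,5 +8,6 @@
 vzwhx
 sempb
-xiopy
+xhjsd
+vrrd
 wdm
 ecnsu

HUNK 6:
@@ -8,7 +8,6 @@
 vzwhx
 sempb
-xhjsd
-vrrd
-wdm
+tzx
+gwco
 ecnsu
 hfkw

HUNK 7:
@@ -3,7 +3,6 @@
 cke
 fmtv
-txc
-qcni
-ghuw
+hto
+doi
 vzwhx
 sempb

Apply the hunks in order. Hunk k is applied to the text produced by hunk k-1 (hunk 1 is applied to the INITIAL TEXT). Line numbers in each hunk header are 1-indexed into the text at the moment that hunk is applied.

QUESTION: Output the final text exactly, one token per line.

Answer: cxdx
xic
cke
fmtv
hto
doi
vzwhx
sempb
tzx
gwco
ecnsu
hfkw
fyfv
itmq

Derivation:
Hunk 1: at line 1 remove [srt,psse,jqkrh] add [pedza] -> 12 lines: cxdx onzk pedza ghuw mca qfmrt ctpyt wdm ecnsu hfkw fyfv itmq
Hunk 2: at line 1 remove [onzk,pedza] add [xic,uafd,qcni] -> 13 lines: cxdx xic uafd qcni ghuw mca qfmrt ctpyt wdm ecnsu hfkw fyfv itmq
Hunk 3: at line 4 remove [mca,qfmrt,ctpyt] add [vzwhx,sempb,xiopy] -> 13 lines: cxdx xic uafd qcni ghuw vzwhx sempb xiopy wdm ecnsu hfkw fyfv itmq
Hunk 4: at line 1 remove [uafd] add [cke,fmtv,txc] -> 15 lines: cxdx xic cke fmtv txc qcni ghuw vzwhx sempb xiopy wdm ecnsu hfkw fyfv itmq
Hunk 5: at line 8 remove [xiopy] add [xhjsd,vrrd] -> 16 lines: cxdx xic cke fmtv txc qcni ghuw vzwhx sempb xhjsd vrrd wdm ecnsu hfkw fyfv itmq
Hunk 6: at line 8 remove [xhjsd,vrrd,wdm] add [tzx,gwco] -> 15 lines: cxdx xic cke fmtv txc qcni ghuw vzwhx sempb tzx gwco ecnsu hfkw fyfv itmq
Hunk 7: at line 3 remove [txc,qcni,ghuw] add [hto,doi] -> 14 lines: cxdx xic cke fmtv hto doi vzwhx sempb tzx gwco ecnsu hfkw fyfv itmq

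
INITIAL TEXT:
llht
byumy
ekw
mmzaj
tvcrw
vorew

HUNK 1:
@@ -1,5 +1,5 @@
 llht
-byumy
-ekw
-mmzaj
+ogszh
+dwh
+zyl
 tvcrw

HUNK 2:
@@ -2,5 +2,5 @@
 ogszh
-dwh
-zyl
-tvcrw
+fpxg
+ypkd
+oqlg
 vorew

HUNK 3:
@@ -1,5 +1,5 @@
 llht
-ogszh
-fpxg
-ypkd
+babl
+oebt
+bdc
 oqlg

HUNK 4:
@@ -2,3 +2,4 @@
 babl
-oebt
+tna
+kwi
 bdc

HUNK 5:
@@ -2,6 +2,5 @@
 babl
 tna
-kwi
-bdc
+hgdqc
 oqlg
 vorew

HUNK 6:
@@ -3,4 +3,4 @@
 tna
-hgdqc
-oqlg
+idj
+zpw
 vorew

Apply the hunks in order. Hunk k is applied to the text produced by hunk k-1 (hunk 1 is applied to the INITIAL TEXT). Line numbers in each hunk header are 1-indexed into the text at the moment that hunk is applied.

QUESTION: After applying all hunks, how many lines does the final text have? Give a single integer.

Hunk 1: at line 1 remove [byumy,ekw,mmzaj] add [ogszh,dwh,zyl] -> 6 lines: llht ogszh dwh zyl tvcrw vorew
Hunk 2: at line 2 remove [dwh,zyl,tvcrw] add [fpxg,ypkd,oqlg] -> 6 lines: llht ogszh fpxg ypkd oqlg vorew
Hunk 3: at line 1 remove [ogszh,fpxg,ypkd] add [babl,oebt,bdc] -> 6 lines: llht babl oebt bdc oqlg vorew
Hunk 4: at line 2 remove [oebt] add [tna,kwi] -> 7 lines: llht babl tna kwi bdc oqlg vorew
Hunk 5: at line 2 remove [kwi,bdc] add [hgdqc] -> 6 lines: llht babl tna hgdqc oqlg vorew
Hunk 6: at line 3 remove [hgdqc,oqlg] add [idj,zpw] -> 6 lines: llht babl tna idj zpw vorew
Final line count: 6

Answer: 6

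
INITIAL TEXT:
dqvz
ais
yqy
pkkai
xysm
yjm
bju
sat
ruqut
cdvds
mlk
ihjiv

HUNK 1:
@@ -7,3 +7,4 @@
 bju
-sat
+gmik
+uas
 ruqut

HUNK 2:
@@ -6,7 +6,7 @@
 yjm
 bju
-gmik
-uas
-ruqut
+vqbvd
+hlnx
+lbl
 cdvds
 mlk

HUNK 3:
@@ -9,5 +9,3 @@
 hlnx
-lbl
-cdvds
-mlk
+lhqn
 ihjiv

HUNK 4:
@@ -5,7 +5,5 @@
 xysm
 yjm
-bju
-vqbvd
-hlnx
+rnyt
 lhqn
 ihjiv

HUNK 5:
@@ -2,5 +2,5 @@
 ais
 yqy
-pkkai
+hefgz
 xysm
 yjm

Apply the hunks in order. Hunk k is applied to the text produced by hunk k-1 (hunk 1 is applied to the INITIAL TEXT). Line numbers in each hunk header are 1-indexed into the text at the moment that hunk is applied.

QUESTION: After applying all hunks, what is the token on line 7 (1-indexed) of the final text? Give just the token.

Hunk 1: at line 7 remove [sat] add [gmik,uas] -> 13 lines: dqvz ais yqy pkkai xysm yjm bju gmik uas ruqut cdvds mlk ihjiv
Hunk 2: at line 6 remove [gmik,uas,ruqut] add [vqbvd,hlnx,lbl] -> 13 lines: dqvz ais yqy pkkai xysm yjm bju vqbvd hlnx lbl cdvds mlk ihjiv
Hunk 3: at line 9 remove [lbl,cdvds,mlk] add [lhqn] -> 11 lines: dqvz ais yqy pkkai xysm yjm bju vqbvd hlnx lhqn ihjiv
Hunk 4: at line 5 remove [bju,vqbvd,hlnx] add [rnyt] -> 9 lines: dqvz ais yqy pkkai xysm yjm rnyt lhqn ihjiv
Hunk 5: at line 2 remove [pkkai] add [hefgz] -> 9 lines: dqvz ais yqy hefgz xysm yjm rnyt lhqn ihjiv
Final line 7: rnyt

Answer: rnyt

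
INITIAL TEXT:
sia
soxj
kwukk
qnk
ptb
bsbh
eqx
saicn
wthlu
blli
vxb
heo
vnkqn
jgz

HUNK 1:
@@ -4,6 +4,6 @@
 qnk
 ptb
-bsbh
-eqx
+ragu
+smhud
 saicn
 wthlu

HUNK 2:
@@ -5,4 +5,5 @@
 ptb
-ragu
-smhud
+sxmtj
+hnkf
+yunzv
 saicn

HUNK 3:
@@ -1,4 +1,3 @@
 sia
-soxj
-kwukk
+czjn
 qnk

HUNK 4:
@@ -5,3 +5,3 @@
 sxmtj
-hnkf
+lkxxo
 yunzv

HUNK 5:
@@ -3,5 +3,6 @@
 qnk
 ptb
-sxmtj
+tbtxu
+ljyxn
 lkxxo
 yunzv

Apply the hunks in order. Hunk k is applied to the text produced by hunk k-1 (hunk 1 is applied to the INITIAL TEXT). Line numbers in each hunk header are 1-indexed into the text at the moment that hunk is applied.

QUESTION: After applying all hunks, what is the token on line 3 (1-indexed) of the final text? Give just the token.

Answer: qnk

Derivation:
Hunk 1: at line 4 remove [bsbh,eqx] add [ragu,smhud] -> 14 lines: sia soxj kwukk qnk ptb ragu smhud saicn wthlu blli vxb heo vnkqn jgz
Hunk 2: at line 5 remove [ragu,smhud] add [sxmtj,hnkf,yunzv] -> 15 lines: sia soxj kwukk qnk ptb sxmtj hnkf yunzv saicn wthlu blli vxb heo vnkqn jgz
Hunk 3: at line 1 remove [soxj,kwukk] add [czjn] -> 14 lines: sia czjn qnk ptb sxmtj hnkf yunzv saicn wthlu blli vxb heo vnkqn jgz
Hunk 4: at line 5 remove [hnkf] add [lkxxo] -> 14 lines: sia czjn qnk ptb sxmtj lkxxo yunzv saicn wthlu blli vxb heo vnkqn jgz
Hunk 5: at line 3 remove [sxmtj] add [tbtxu,ljyxn] -> 15 lines: sia czjn qnk ptb tbtxu ljyxn lkxxo yunzv saicn wthlu blli vxb heo vnkqn jgz
Final line 3: qnk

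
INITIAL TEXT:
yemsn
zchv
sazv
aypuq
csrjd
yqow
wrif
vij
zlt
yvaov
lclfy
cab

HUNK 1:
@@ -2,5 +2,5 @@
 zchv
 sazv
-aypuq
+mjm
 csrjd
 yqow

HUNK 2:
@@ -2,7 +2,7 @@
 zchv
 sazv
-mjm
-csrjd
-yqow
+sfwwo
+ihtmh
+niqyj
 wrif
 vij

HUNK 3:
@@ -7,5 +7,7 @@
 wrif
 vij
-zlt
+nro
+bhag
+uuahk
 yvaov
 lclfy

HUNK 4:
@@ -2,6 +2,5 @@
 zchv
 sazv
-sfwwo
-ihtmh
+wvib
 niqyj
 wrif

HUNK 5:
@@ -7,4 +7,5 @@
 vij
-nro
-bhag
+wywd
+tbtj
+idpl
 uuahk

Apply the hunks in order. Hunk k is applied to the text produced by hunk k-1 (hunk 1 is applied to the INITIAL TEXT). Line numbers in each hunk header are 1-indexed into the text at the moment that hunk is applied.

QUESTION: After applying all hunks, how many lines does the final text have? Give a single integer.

Answer: 14

Derivation:
Hunk 1: at line 2 remove [aypuq] add [mjm] -> 12 lines: yemsn zchv sazv mjm csrjd yqow wrif vij zlt yvaov lclfy cab
Hunk 2: at line 2 remove [mjm,csrjd,yqow] add [sfwwo,ihtmh,niqyj] -> 12 lines: yemsn zchv sazv sfwwo ihtmh niqyj wrif vij zlt yvaov lclfy cab
Hunk 3: at line 7 remove [zlt] add [nro,bhag,uuahk] -> 14 lines: yemsn zchv sazv sfwwo ihtmh niqyj wrif vij nro bhag uuahk yvaov lclfy cab
Hunk 4: at line 2 remove [sfwwo,ihtmh] add [wvib] -> 13 lines: yemsn zchv sazv wvib niqyj wrif vij nro bhag uuahk yvaov lclfy cab
Hunk 5: at line 7 remove [nro,bhag] add [wywd,tbtj,idpl] -> 14 lines: yemsn zchv sazv wvib niqyj wrif vij wywd tbtj idpl uuahk yvaov lclfy cab
Final line count: 14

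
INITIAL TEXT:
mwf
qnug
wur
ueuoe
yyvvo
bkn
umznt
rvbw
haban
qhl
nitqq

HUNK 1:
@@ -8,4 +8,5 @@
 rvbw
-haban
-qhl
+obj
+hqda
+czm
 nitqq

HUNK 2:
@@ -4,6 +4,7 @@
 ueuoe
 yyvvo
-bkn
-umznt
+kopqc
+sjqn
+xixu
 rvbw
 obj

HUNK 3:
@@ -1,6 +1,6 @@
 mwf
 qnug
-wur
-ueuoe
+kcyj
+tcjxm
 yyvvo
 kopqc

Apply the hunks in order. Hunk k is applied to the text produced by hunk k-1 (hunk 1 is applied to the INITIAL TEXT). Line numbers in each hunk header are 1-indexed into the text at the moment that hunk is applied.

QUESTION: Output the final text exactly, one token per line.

Answer: mwf
qnug
kcyj
tcjxm
yyvvo
kopqc
sjqn
xixu
rvbw
obj
hqda
czm
nitqq

Derivation:
Hunk 1: at line 8 remove [haban,qhl] add [obj,hqda,czm] -> 12 lines: mwf qnug wur ueuoe yyvvo bkn umznt rvbw obj hqda czm nitqq
Hunk 2: at line 4 remove [bkn,umznt] add [kopqc,sjqn,xixu] -> 13 lines: mwf qnug wur ueuoe yyvvo kopqc sjqn xixu rvbw obj hqda czm nitqq
Hunk 3: at line 1 remove [wur,ueuoe] add [kcyj,tcjxm] -> 13 lines: mwf qnug kcyj tcjxm yyvvo kopqc sjqn xixu rvbw obj hqda czm nitqq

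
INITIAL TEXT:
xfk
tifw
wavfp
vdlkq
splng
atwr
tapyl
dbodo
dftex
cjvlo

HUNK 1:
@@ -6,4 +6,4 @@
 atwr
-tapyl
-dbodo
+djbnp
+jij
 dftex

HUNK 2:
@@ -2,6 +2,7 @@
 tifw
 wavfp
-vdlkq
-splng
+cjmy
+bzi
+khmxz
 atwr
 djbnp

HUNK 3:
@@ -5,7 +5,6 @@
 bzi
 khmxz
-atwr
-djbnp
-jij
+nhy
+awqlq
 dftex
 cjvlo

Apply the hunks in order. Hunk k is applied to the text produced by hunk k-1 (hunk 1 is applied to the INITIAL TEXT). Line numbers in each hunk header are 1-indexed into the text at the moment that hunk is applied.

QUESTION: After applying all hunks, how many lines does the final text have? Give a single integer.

Hunk 1: at line 6 remove [tapyl,dbodo] add [djbnp,jij] -> 10 lines: xfk tifw wavfp vdlkq splng atwr djbnp jij dftex cjvlo
Hunk 2: at line 2 remove [vdlkq,splng] add [cjmy,bzi,khmxz] -> 11 lines: xfk tifw wavfp cjmy bzi khmxz atwr djbnp jij dftex cjvlo
Hunk 3: at line 5 remove [atwr,djbnp,jij] add [nhy,awqlq] -> 10 lines: xfk tifw wavfp cjmy bzi khmxz nhy awqlq dftex cjvlo
Final line count: 10

Answer: 10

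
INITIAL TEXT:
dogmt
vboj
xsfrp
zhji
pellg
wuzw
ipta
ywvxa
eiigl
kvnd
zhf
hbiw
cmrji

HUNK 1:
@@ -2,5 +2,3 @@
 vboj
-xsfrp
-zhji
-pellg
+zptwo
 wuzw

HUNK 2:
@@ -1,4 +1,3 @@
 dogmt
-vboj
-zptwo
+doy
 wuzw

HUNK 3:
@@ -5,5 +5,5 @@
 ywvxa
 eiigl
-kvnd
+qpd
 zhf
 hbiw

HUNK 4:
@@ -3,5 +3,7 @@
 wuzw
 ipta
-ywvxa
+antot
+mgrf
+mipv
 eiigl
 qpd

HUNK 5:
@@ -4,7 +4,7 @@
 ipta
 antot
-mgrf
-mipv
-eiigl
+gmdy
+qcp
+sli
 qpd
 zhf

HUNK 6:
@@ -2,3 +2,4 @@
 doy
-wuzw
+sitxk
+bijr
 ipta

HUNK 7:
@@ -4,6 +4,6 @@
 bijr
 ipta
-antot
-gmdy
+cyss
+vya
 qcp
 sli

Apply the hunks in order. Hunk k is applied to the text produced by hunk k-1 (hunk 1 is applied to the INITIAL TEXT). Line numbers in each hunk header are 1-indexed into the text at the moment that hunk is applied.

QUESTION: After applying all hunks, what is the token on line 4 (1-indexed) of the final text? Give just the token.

Answer: bijr

Derivation:
Hunk 1: at line 2 remove [xsfrp,zhji,pellg] add [zptwo] -> 11 lines: dogmt vboj zptwo wuzw ipta ywvxa eiigl kvnd zhf hbiw cmrji
Hunk 2: at line 1 remove [vboj,zptwo] add [doy] -> 10 lines: dogmt doy wuzw ipta ywvxa eiigl kvnd zhf hbiw cmrji
Hunk 3: at line 5 remove [kvnd] add [qpd] -> 10 lines: dogmt doy wuzw ipta ywvxa eiigl qpd zhf hbiw cmrji
Hunk 4: at line 3 remove [ywvxa] add [antot,mgrf,mipv] -> 12 lines: dogmt doy wuzw ipta antot mgrf mipv eiigl qpd zhf hbiw cmrji
Hunk 5: at line 4 remove [mgrf,mipv,eiigl] add [gmdy,qcp,sli] -> 12 lines: dogmt doy wuzw ipta antot gmdy qcp sli qpd zhf hbiw cmrji
Hunk 6: at line 2 remove [wuzw] add [sitxk,bijr] -> 13 lines: dogmt doy sitxk bijr ipta antot gmdy qcp sli qpd zhf hbiw cmrji
Hunk 7: at line 4 remove [antot,gmdy] add [cyss,vya] -> 13 lines: dogmt doy sitxk bijr ipta cyss vya qcp sli qpd zhf hbiw cmrji
Final line 4: bijr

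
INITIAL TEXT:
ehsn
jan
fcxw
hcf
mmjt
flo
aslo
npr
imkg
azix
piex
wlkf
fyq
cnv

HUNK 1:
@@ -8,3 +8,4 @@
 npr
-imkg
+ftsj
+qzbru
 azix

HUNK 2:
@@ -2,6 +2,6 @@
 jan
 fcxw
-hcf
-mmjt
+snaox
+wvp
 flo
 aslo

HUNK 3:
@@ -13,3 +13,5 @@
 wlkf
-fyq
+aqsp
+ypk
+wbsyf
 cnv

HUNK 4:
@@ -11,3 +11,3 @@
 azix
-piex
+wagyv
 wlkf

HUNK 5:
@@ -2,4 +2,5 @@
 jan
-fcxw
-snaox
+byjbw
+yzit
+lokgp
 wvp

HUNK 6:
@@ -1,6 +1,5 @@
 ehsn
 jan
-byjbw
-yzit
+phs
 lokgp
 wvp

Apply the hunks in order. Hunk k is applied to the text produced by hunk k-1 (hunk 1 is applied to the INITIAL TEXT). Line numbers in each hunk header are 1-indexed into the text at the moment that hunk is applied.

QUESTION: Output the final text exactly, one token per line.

Answer: ehsn
jan
phs
lokgp
wvp
flo
aslo
npr
ftsj
qzbru
azix
wagyv
wlkf
aqsp
ypk
wbsyf
cnv

Derivation:
Hunk 1: at line 8 remove [imkg] add [ftsj,qzbru] -> 15 lines: ehsn jan fcxw hcf mmjt flo aslo npr ftsj qzbru azix piex wlkf fyq cnv
Hunk 2: at line 2 remove [hcf,mmjt] add [snaox,wvp] -> 15 lines: ehsn jan fcxw snaox wvp flo aslo npr ftsj qzbru azix piex wlkf fyq cnv
Hunk 3: at line 13 remove [fyq] add [aqsp,ypk,wbsyf] -> 17 lines: ehsn jan fcxw snaox wvp flo aslo npr ftsj qzbru azix piex wlkf aqsp ypk wbsyf cnv
Hunk 4: at line 11 remove [piex] add [wagyv] -> 17 lines: ehsn jan fcxw snaox wvp flo aslo npr ftsj qzbru azix wagyv wlkf aqsp ypk wbsyf cnv
Hunk 5: at line 2 remove [fcxw,snaox] add [byjbw,yzit,lokgp] -> 18 lines: ehsn jan byjbw yzit lokgp wvp flo aslo npr ftsj qzbru azix wagyv wlkf aqsp ypk wbsyf cnv
Hunk 6: at line 1 remove [byjbw,yzit] add [phs] -> 17 lines: ehsn jan phs lokgp wvp flo aslo npr ftsj qzbru azix wagyv wlkf aqsp ypk wbsyf cnv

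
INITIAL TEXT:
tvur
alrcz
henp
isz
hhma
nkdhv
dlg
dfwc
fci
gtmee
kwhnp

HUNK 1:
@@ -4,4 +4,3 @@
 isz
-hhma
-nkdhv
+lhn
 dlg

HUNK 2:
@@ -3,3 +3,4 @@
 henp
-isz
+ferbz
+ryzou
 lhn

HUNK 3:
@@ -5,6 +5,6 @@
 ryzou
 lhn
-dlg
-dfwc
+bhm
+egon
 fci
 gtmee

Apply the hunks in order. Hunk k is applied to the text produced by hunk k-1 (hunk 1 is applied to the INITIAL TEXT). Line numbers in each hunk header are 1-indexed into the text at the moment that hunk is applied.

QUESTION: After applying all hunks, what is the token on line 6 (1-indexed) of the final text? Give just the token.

Hunk 1: at line 4 remove [hhma,nkdhv] add [lhn] -> 10 lines: tvur alrcz henp isz lhn dlg dfwc fci gtmee kwhnp
Hunk 2: at line 3 remove [isz] add [ferbz,ryzou] -> 11 lines: tvur alrcz henp ferbz ryzou lhn dlg dfwc fci gtmee kwhnp
Hunk 3: at line 5 remove [dlg,dfwc] add [bhm,egon] -> 11 lines: tvur alrcz henp ferbz ryzou lhn bhm egon fci gtmee kwhnp
Final line 6: lhn

Answer: lhn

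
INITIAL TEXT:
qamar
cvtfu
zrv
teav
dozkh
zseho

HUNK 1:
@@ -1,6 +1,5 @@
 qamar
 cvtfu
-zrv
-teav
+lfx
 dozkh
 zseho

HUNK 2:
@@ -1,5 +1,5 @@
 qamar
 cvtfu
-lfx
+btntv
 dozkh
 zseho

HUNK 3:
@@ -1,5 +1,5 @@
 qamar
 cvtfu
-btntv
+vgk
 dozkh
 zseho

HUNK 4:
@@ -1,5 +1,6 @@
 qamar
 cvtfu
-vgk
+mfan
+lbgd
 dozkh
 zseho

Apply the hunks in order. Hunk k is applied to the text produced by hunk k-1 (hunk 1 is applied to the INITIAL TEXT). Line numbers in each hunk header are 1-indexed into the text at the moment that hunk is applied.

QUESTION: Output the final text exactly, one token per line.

Hunk 1: at line 1 remove [zrv,teav] add [lfx] -> 5 lines: qamar cvtfu lfx dozkh zseho
Hunk 2: at line 1 remove [lfx] add [btntv] -> 5 lines: qamar cvtfu btntv dozkh zseho
Hunk 3: at line 1 remove [btntv] add [vgk] -> 5 lines: qamar cvtfu vgk dozkh zseho
Hunk 4: at line 1 remove [vgk] add [mfan,lbgd] -> 6 lines: qamar cvtfu mfan lbgd dozkh zseho

Answer: qamar
cvtfu
mfan
lbgd
dozkh
zseho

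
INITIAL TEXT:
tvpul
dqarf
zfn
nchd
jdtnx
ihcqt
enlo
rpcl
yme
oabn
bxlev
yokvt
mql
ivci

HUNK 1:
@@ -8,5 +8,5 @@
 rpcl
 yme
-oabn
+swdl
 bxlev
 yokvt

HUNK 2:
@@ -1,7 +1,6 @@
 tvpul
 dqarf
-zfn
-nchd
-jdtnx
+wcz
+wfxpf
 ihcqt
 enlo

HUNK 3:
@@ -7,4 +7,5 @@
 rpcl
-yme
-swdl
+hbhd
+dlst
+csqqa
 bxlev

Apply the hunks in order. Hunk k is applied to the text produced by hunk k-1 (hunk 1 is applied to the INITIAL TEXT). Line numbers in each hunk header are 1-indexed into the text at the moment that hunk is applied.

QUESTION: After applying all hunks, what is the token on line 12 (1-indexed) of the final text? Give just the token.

Answer: yokvt

Derivation:
Hunk 1: at line 8 remove [oabn] add [swdl] -> 14 lines: tvpul dqarf zfn nchd jdtnx ihcqt enlo rpcl yme swdl bxlev yokvt mql ivci
Hunk 2: at line 1 remove [zfn,nchd,jdtnx] add [wcz,wfxpf] -> 13 lines: tvpul dqarf wcz wfxpf ihcqt enlo rpcl yme swdl bxlev yokvt mql ivci
Hunk 3: at line 7 remove [yme,swdl] add [hbhd,dlst,csqqa] -> 14 lines: tvpul dqarf wcz wfxpf ihcqt enlo rpcl hbhd dlst csqqa bxlev yokvt mql ivci
Final line 12: yokvt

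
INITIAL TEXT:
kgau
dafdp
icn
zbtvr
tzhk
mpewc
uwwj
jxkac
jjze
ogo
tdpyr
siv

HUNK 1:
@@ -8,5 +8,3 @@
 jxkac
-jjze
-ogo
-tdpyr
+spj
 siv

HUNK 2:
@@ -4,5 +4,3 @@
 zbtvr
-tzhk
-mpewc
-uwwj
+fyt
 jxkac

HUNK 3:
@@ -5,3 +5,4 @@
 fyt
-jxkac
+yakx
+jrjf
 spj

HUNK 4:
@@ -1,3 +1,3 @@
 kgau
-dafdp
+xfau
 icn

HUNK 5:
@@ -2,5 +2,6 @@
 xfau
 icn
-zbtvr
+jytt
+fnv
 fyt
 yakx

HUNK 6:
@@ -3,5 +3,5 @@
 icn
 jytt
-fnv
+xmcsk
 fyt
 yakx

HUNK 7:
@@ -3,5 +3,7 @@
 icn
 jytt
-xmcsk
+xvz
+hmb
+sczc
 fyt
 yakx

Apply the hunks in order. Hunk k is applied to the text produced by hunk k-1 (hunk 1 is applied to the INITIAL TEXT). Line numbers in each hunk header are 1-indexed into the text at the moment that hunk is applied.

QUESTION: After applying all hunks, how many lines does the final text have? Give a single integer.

Answer: 12

Derivation:
Hunk 1: at line 8 remove [jjze,ogo,tdpyr] add [spj] -> 10 lines: kgau dafdp icn zbtvr tzhk mpewc uwwj jxkac spj siv
Hunk 2: at line 4 remove [tzhk,mpewc,uwwj] add [fyt] -> 8 lines: kgau dafdp icn zbtvr fyt jxkac spj siv
Hunk 3: at line 5 remove [jxkac] add [yakx,jrjf] -> 9 lines: kgau dafdp icn zbtvr fyt yakx jrjf spj siv
Hunk 4: at line 1 remove [dafdp] add [xfau] -> 9 lines: kgau xfau icn zbtvr fyt yakx jrjf spj siv
Hunk 5: at line 2 remove [zbtvr] add [jytt,fnv] -> 10 lines: kgau xfau icn jytt fnv fyt yakx jrjf spj siv
Hunk 6: at line 3 remove [fnv] add [xmcsk] -> 10 lines: kgau xfau icn jytt xmcsk fyt yakx jrjf spj siv
Hunk 7: at line 3 remove [xmcsk] add [xvz,hmb,sczc] -> 12 lines: kgau xfau icn jytt xvz hmb sczc fyt yakx jrjf spj siv
Final line count: 12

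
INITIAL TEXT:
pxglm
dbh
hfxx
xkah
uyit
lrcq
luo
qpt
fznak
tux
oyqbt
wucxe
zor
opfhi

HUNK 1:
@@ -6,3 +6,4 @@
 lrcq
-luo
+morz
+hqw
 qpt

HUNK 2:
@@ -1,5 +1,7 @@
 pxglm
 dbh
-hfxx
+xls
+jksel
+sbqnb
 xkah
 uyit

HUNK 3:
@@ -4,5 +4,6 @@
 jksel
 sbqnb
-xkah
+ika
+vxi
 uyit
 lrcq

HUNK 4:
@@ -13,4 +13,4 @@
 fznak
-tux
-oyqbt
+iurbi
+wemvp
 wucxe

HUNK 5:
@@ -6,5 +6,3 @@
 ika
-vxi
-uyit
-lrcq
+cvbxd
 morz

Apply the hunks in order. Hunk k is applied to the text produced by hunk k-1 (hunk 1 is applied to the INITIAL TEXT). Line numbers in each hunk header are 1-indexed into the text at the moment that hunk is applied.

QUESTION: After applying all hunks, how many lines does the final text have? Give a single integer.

Hunk 1: at line 6 remove [luo] add [morz,hqw] -> 15 lines: pxglm dbh hfxx xkah uyit lrcq morz hqw qpt fznak tux oyqbt wucxe zor opfhi
Hunk 2: at line 1 remove [hfxx] add [xls,jksel,sbqnb] -> 17 lines: pxglm dbh xls jksel sbqnb xkah uyit lrcq morz hqw qpt fznak tux oyqbt wucxe zor opfhi
Hunk 3: at line 4 remove [xkah] add [ika,vxi] -> 18 lines: pxglm dbh xls jksel sbqnb ika vxi uyit lrcq morz hqw qpt fznak tux oyqbt wucxe zor opfhi
Hunk 4: at line 13 remove [tux,oyqbt] add [iurbi,wemvp] -> 18 lines: pxglm dbh xls jksel sbqnb ika vxi uyit lrcq morz hqw qpt fznak iurbi wemvp wucxe zor opfhi
Hunk 5: at line 6 remove [vxi,uyit,lrcq] add [cvbxd] -> 16 lines: pxglm dbh xls jksel sbqnb ika cvbxd morz hqw qpt fznak iurbi wemvp wucxe zor opfhi
Final line count: 16

Answer: 16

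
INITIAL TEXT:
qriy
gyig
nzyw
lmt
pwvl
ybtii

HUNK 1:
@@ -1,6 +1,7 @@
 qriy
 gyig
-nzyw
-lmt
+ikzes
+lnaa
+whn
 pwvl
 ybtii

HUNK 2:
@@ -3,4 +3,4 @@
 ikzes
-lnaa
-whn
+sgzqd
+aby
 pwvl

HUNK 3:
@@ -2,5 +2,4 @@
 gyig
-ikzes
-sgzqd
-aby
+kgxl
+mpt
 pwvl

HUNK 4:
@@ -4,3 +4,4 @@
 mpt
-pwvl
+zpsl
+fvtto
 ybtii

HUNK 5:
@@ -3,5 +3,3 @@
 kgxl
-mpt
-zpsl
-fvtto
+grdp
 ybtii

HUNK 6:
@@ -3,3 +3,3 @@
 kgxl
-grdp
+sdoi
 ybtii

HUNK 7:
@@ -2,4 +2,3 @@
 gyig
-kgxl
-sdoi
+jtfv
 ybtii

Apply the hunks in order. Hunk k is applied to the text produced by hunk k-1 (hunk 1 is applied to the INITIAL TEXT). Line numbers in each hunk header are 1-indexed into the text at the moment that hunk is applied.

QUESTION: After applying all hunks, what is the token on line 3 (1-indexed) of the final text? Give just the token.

Answer: jtfv

Derivation:
Hunk 1: at line 1 remove [nzyw,lmt] add [ikzes,lnaa,whn] -> 7 lines: qriy gyig ikzes lnaa whn pwvl ybtii
Hunk 2: at line 3 remove [lnaa,whn] add [sgzqd,aby] -> 7 lines: qriy gyig ikzes sgzqd aby pwvl ybtii
Hunk 3: at line 2 remove [ikzes,sgzqd,aby] add [kgxl,mpt] -> 6 lines: qriy gyig kgxl mpt pwvl ybtii
Hunk 4: at line 4 remove [pwvl] add [zpsl,fvtto] -> 7 lines: qriy gyig kgxl mpt zpsl fvtto ybtii
Hunk 5: at line 3 remove [mpt,zpsl,fvtto] add [grdp] -> 5 lines: qriy gyig kgxl grdp ybtii
Hunk 6: at line 3 remove [grdp] add [sdoi] -> 5 lines: qriy gyig kgxl sdoi ybtii
Hunk 7: at line 2 remove [kgxl,sdoi] add [jtfv] -> 4 lines: qriy gyig jtfv ybtii
Final line 3: jtfv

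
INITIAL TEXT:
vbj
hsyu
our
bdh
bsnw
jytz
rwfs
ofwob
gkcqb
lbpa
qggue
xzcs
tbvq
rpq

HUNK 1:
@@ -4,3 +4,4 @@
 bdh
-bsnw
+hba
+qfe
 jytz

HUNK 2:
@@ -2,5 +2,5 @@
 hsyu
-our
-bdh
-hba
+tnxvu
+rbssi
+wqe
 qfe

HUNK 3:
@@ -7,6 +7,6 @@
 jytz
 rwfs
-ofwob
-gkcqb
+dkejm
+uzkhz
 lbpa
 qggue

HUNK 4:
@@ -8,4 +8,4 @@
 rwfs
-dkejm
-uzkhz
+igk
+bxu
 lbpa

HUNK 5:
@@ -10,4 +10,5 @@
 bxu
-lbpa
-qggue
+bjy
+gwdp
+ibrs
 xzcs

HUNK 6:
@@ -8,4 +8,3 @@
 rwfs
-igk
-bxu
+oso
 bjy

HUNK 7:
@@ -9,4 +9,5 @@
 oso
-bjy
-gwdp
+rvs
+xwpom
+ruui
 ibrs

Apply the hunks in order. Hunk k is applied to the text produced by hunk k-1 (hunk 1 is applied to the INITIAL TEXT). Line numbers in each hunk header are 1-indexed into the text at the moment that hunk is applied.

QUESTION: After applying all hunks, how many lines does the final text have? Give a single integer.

Answer: 16

Derivation:
Hunk 1: at line 4 remove [bsnw] add [hba,qfe] -> 15 lines: vbj hsyu our bdh hba qfe jytz rwfs ofwob gkcqb lbpa qggue xzcs tbvq rpq
Hunk 2: at line 2 remove [our,bdh,hba] add [tnxvu,rbssi,wqe] -> 15 lines: vbj hsyu tnxvu rbssi wqe qfe jytz rwfs ofwob gkcqb lbpa qggue xzcs tbvq rpq
Hunk 3: at line 7 remove [ofwob,gkcqb] add [dkejm,uzkhz] -> 15 lines: vbj hsyu tnxvu rbssi wqe qfe jytz rwfs dkejm uzkhz lbpa qggue xzcs tbvq rpq
Hunk 4: at line 8 remove [dkejm,uzkhz] add [igk,bxu] -> 15 lines: vbj hsyu tnxvu rbssi wqe qfe jytz rwfs igk bxu lbpa qggue xzcs tbvq rpq
Hunk 5: at line 10 remove [lbpa,qggue] add [bjy,gwdp,ibrs] -> 16 lines: vbj hsyu tnxvu rbssi wqe qfe jytz rwfs igk bxu bjy gwdp ibrs xzcs tbvq rpq
Hunk 6: at line 8 remove [igk,bxu] add [oso] -> 15 lines: vbj hsyu tnxvu rbssi wqe qfe jytz rwfs oso bjy gwdp ibrs xzcs tbvq rpq
Hunk 7: at line 9 remove [bjy,gwdp] add [rvs,xwpom,ruui] -> 16 lines: vbj hsyu tnxvu rbssi wqe qfe jytz rwfs oso rvs xwpom ruui ibrs xzcs tbvq rpq
Final line count: 16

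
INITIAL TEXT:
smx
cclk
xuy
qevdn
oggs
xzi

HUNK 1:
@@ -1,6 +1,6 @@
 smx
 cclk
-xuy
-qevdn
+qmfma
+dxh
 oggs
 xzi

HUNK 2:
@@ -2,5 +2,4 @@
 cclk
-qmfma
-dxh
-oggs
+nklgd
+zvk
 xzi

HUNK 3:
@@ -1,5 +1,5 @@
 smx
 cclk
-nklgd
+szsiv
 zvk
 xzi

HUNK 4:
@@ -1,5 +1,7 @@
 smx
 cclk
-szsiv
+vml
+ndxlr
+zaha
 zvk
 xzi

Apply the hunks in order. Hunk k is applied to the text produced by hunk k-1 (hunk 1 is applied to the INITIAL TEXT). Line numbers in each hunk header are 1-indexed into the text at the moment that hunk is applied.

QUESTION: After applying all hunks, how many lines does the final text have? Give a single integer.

Hunk 1: at line 1 remove [xuy,qevdn] add [qmfma,dxh] -> 6 lines: smx cclk qmfma dxh oggs xzi
Hunk 2: at line 2 remove [qmfma,dxh,oggs] add [nklgd,zvk] -> 5 lines: smx cclk nklgd zvk xzi
Hunk 3: at line 1 remove [nklgd] add [szsiv] -> 5 lines: smx cclk szsiv zvk xzi
Hunk 4: at line 1 remove [szsiv] add [vml,ndxlr,zaha] -> 7 lines: smx cclk vml ndxlr zaha zvk xzi
Final line count: 7

Answer: 7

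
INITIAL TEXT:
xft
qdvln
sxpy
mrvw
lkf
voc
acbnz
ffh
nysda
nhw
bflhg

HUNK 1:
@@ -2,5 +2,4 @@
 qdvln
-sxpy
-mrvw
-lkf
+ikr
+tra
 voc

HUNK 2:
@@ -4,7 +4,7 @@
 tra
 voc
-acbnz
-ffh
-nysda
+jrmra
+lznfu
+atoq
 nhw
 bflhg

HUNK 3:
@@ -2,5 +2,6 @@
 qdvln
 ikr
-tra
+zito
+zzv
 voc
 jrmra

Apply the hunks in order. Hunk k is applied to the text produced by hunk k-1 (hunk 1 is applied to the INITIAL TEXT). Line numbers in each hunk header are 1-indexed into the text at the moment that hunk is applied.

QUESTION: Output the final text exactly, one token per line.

Answer: xft
qdvln
ikr
zito
zzv
voc
jrmra
lznfu
atoq
nhw
bflhg

Derivation:
Hunk 1: at line 2 remove [sxpy,mrvw,lkf] add [ikr,tra] -> 10 lines: xft qdvln ikr tra voc acbnz ffh nysda nhw bflhg
Hunk 2: at line 4 remove [acbnz,ffh,nysda] add [jrmra,lznfu,atoq] -> 10 lines: xft qdvln ikr tra voc jrmra lznfu atoq nhw bflhg
Hunk 3: at line 2 remove [tra] add [zito,zzv] -> 11 lines: xft qdvln ikr zito zzv voc jrmra lznfu atoq nhw bflhg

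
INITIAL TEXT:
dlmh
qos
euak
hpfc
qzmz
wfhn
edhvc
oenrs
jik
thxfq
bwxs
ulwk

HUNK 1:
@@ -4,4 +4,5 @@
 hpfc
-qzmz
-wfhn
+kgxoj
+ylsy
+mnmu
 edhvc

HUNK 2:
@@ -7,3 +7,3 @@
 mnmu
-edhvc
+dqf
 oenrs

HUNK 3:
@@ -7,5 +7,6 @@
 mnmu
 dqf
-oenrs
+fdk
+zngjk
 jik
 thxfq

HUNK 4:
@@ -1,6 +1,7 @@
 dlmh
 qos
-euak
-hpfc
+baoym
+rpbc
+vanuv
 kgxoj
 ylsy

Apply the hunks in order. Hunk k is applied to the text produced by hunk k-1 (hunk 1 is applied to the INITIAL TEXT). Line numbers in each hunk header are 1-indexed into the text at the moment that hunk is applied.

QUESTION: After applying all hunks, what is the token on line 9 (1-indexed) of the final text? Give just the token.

Answer: dqf

Derivation:
Hunk 1: at line 4 remove [qzmz,wfhn] add [kgxoj,ylsy,mnmu] -> 13 lines: dlmh qos euak hpfc kgxoj ylsy mnmu edhvc oenrs jik thxfq bwxs ulwk
Hunk 2: at line 7 remove [edhvc] add [dqf] -> 13 lines: dlmh qos euak hpfc kgxoj ylsy mnmu dqf oenrs jik thxfq bwxs ulwk
Hunk 3: at line 7 remove [oenrs] add [fdk,zngjk] -> 14 lines: dlmh qos euak hpfc kgxoj ylsy mnmu dqf fdk zngjk jik thxfq bwxs ulwk
Hunk 4: at line 1 remove [euak,hpfc] add [baoym,rpbc,vanuv] -> 15 lines: dlmh qos baoym rpbc vanuv kgxoj ylsy mnmu dqf fdk zngjk jik thxfq bwxs ulwk
Final line 9: dqf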